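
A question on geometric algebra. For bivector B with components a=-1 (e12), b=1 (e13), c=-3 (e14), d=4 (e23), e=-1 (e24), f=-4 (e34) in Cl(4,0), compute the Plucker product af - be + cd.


Plucker relation: af - be + cd
a*f = (-1)*(-4) = 4
b*e = 1*(-1) = -1
c*d = (-3)*4 = -12
af - be + cd = 4 - (-1) + (-12)
= -7


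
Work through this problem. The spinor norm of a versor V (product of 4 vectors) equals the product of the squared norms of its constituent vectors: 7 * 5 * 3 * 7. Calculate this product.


Spinor norm N(V) = |v1|^2 * |v2|^2 * ... * |v4|^2
= 7 * 5 * 3 * 7
Running product: 7, 35, 105, 735
N(V) = 735


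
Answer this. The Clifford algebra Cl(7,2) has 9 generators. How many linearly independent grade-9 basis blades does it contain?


Number of grade-k basis blades in Cl(p,q) with n = p + q is C(n, k).
n = 7 + 2 = 9
C(9, 9) = 9! / (9! * 0!)
= 362880 / (362880 * 1)
= 1


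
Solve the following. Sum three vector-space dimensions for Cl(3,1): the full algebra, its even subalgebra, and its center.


n = 3 + 1 = 4
Total dim = 2^4 = 16
Even subalgebra dim = 2^3 = 8
n is even, so center dim = 1
Sum = 16 + 8 + 1 = 25


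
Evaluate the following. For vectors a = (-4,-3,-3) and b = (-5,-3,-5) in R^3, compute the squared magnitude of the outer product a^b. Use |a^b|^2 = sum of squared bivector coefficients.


a wedge b = (a1*b2 - a2*b1)*e12 + (a1*b3 - a3*b1)*e13 + (a2*b3 - a3*b2)*e23
e12 coeff: (-4)*(-3) - (-3)*(-5) = 12 - 15 = -3
e13 coeff: (-4)*(-5) - (-3)*(-5) = 20 - 15 = 5
e23 coeff: (-3)*(-5) - (-3)*(-3) = 15 - 9 = 6
|a wedge b|^2 = (-3)^2 + 5^2 + 6^2
= 9 + 25 + 36
= 70


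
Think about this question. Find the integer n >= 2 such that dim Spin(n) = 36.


dim Spin(n) = dim so(n) = n(n-1)/2.
Solve n(n-1)/2 = 36, i.e. n^2 - n - 72 = 0.
Discriminant = 1 + 8*36 = 289
n = (1 + sqrt(289))/2 = (1 + 17)/2 = 9


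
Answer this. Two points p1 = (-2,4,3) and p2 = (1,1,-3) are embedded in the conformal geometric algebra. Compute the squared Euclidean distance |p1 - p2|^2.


p1 - p2 = (-3, 3, 6)
|p1 - p2|^2 = (-3)^2 + 3^2 + 6^2
= 9 + 9 + 36
= 54


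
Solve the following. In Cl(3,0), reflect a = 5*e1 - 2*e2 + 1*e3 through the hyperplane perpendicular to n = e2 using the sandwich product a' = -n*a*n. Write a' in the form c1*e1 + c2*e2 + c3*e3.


Reflection formula: a' = -n*a*n, with n = e2 (unit vector, n^2 = 1).
For reflection through hyperplane perp to e2:
The component along e2 flips sign, others stay.
a = (5, -2, 1)
a' = (5, 2, 1)
a' = 5*e1 + 2*e2 + 1*e3


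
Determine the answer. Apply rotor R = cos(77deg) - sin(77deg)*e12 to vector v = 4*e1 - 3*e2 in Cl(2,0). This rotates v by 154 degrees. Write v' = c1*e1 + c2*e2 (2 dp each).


Rotor R = cos(77deg) - sin(77deg)*e12
Rotation angle theta = 2 * 77 = 154 degrees
v' = R*v*~R rotates v by theta.
cos(154deg) = -0.8988, sin(154deg) = 0.4384
v'_1 = 4*cos(154deg) - (-3)*sin(154deg)
= 4*(-0.8988) - (-3)*0.4384
= -2.28
v'_2 = 4*sin(154deg) + (-3)*cos(154deg)
= 4*0.4384 + (-3)*(-0.8988)
= 4.45
v' = -2.28*e1 + 4.45*e2


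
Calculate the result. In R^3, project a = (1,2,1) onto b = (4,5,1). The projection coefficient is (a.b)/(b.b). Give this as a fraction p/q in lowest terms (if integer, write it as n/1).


Projection coefficient = (a . b) / (b . b)
a . b = 1*4 + 2*5 + 1*1
= 4 + 10 + 1 = 15
b . b = 4^2 + 5^2 + 1^2
= 16 + 25 + 1 = 42
Coefficient = 15/42
In lowest terms: 5/14


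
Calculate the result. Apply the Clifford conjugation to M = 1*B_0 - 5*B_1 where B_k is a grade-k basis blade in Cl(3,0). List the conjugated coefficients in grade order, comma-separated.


Clifford conjugate sign for grade k: (-1)^(k(k+1)/2)
Grade 0: (-1)^(0*1/2) = (-1)^0 = 1, coeff 1 -> 1
Grade 1: (-1)^(1*2/2) = (-1)^1 = -1, coeff -5 -> 5
Conjugated coefficients: 1, 5


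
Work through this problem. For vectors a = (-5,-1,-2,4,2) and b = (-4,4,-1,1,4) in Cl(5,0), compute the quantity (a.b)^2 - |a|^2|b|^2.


a . b = (-5)*(-4) + (-1)*4 + (-2)*(-1) + 4*1 + 2*4
= 20 + (-4) + 2 + 4 + 8 = 30
|a|^2 = (-5)^2 + (-1)^2 + (-2)^2 + 4^2 + 2^2 = 50
|b|^2 = (-4)^2 + 4^2 + (-1)^2 + 1^2 + 4^2 = 50
(a.b)^2 = 30^2 = 900
|a|^2 * |b|^2 = 50 * 50 = 2500
Result = 900 - 2500 = -1600


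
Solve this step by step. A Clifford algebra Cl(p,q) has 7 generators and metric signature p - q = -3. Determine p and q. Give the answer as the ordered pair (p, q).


We need p + q = 7 and p - q = -3.
Adding: 2p = 7 + (-3) = 4, so p = 2.
Then q = 7 - 2 = 5.
(p, q) = (2, 5)


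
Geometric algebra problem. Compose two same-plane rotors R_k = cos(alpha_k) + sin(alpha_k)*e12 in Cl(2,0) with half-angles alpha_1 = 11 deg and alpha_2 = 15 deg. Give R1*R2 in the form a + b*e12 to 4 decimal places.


Same-plane rotors commute and their half-angles add:
R1*R2 = cos(a1 + a2) + sin(a1 + a2)*e12.
a1 + a2 = 11 + 15 = 26 deg
cos(26 deg) = 0.8988
sin(26 deg) = 0.4384
R1*R2 = 0.8988 + 0.4384*e12


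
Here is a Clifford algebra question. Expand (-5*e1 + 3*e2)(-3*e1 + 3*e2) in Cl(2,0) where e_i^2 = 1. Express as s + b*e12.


Expand: (-5*e1 + 3*e2)(-3*e1 + 3*e2)
= (-5)*(-3)*e1e1 + (-5)*3*e1e2 + 3*(-3)*e2e1 + 3*3*e2e2
Using e1^2 = e2^2 = 1, e2e1 = -e1e2:
Scalar part s = (-5)*(-3) + 3*3 = 15 + 9 = 24
Bivector part b = (-5)*3 - 3*(-3) = -15 - (-9) = -6
uv = 24 - 6*e12


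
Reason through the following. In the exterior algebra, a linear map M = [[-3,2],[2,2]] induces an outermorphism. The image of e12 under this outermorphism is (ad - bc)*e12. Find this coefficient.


The outermorphism of a linear map f sends e1^e2 to f(e1)^f(e2).
f(e1) = -3*e1 + 2*e2
f(e2) = 2*e1 + 2*e2
f(e1) ^ f(e2) = (-3*e1 + 2*e2) ^ (2*e1 + 2*e2)
= (-3)*2*e12 + 2*2*e21
= (-6 - 4)*e12
= -10*e12
Coefficient = -10


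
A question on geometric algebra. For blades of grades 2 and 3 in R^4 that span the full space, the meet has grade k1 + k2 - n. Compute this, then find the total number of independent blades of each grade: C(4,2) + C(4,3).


Meet grade = grade(A) + grade(B) - n
= 2 + 3 - 4 = 1
C(4,2) = 6
C(4,3) = 4
dim_A + dim_B = 6 + 4 = 10


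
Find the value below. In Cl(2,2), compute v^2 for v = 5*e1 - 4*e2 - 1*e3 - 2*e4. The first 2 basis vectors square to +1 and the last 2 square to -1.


v^2 = sum of c_i^2 * e_i^2
Positive signature terms (e_i^2 = +1): 5^2 + (-4)^2 = 41
Negative signature terms (e_j^2 = -1): (-1)^2 + (-2)^2 = 5
v^2 = 41 - 5 = 36


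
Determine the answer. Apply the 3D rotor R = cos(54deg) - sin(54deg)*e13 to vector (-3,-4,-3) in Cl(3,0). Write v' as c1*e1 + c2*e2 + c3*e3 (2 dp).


Rotor R = cos(54deg) - sin(54deg)*e13
Rotation angle theta = 2 * 54 = 108 degrees in the e13 plane (e1 -> e3).
The component perpendicular to the plane (e2) is invariant: v'_2 = v2 = -4.00
cos(108deg) = -0.3090, sin(108deg) = 0.9511
v'_1 = v1*cos(theta) - v3*sin(theta) = -3*(-0.3090) - (-3)*0.9511 = 3.78
v'_3 = v1*sin(theta) + v3*cos(theta) = -3*0.9511 + (-3)*(-0.3090) = -1.93
v' = 3.78*e1 - 4.00*e2 - 1.93*e3


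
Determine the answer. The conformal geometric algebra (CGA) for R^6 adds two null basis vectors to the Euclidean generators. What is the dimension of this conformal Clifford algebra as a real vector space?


The conformal model of R^6 uses Cl(7,1): the 6 Euclidean generators plus two extra orthogonal generators e+ (e+^2 = +1) and e- (e-^2 = -1), from which the null vectors e0, einf are built.
Number of generators m = 6 + 2 = 8.
dim Cl(p,q) = 2^m = 2^8 = 256


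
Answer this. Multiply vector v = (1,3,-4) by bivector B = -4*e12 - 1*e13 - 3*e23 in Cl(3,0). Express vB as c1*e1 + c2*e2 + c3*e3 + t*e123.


vB has grade-1 (vector) and grade-3 (trivector) parts: vB = (v _| B) + (v ^ B).
Vector part <vB>_1:
  e1: -v2*b12 - v3*b13 = -(3)*(-4) - (-4)*(-1) = 8
  e2: v1*b12 - v3*b23 = (1)*(-4) - (-4)*(-3) = -16
  e3: v1*b13 + v2*b23 = (1)*(-1) + (3)*(-3) = -10
Trivector part <vB>_3:
  e123: v1*b23 - v2*b13 + v3*b12 = (1)*(-3) - (3)*(-1) + (-4)*(-4) = 16
vB = 8*e1 - 16*e2 - 10*e3 + 16*e123


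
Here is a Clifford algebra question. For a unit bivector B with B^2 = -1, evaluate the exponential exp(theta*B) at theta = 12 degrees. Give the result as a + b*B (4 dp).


For a unit bivector B with B^2 = -1, the exponential series gives
e^(theta*B) = cos(theta) + sin(theta)*B (the GA analogue of Euler's formula).
theta = 12 degrees = 0.20944 rad
cos(12 deg) = 0.9781
sin(12 deg) = 0.2079
exp(theta*B) = 0.9781 + 0.2079*B


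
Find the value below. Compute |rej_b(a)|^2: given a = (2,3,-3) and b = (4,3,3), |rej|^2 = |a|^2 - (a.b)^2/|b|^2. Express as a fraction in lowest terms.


|a|^2 = 2^2 + 3^2 + (-3)^2 = 22
|b|^2 = 4^2 + 3^2 + 3^2 = 34
a . b = 2*4 + 3*3 + (-3)*3 = 8
(a.b)^2 = 8^2 = 64
|rej|^2 = 22 - 64/34
= (748 - 64)/34
= 684/34
In lowest terms: 342/17


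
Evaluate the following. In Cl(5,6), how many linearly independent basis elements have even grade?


Even subalgebra dimension = 2^(n-1)
n = 5 + 6 = 11
2^(11 - 1) = 2^10 = 1024
Verification: sum of C(11,k) for even k = 1 + 55 + 330 + 462 + 165 + 11 = 1024
Result = 1024


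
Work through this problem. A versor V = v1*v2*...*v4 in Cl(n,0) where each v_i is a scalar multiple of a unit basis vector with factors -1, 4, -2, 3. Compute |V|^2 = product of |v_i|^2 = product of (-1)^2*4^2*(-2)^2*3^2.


Each vector v_i has |v_i|^2 = s_i^2
Squared scales: (-1)^2 = 1, 4^2 = 16, (-2)^2 = 4, 3^2 = 9
|V|^2 = 1 * 16 * 4 * 9
= 576


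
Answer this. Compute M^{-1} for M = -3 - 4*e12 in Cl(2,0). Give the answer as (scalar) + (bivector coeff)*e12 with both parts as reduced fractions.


M = -3 - 4*e12, where e12^2 = -1.
Since M commutes with its reverse ~M = a - b*e12, M * ~M = a^2 - b^2*e12^2 = a^2 + b^2.
So M^{-1} = ~M / (a^2 + b^2) = (a - b*e12)/(a^2 + b^2).
a^2 + b^2 = 9 + 16 = 25
Scalar part = -3/25 = -3/25
Bivector coeff = 4/25 = 4/25
M^{-1} = -3/25 + 4/25*e12


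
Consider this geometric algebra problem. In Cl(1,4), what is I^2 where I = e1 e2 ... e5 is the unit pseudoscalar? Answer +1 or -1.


The pseudoscalar I = e1...e_n (product of all n generators) of Cl(p,q) satisfies I^2 = (-1)^(q + n(n-1)/2).
p = 1, q = 4, n = p + q = 5
n(n-1)/2 = 5 * 4 / 2 = 10
Exponent = q + n(n-1)/2 = 4 + 10 = 14
I^2 = (-1)^14 = +1


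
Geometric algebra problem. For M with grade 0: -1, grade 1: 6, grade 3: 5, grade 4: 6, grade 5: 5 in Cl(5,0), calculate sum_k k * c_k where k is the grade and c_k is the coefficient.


Grade-weighted sum = sum of grade_k * coefficient_k
0*(-1) = 0
1*6 = 6
3*5 = 15
4*6 = 24
5*5 = 25
Total = 0 + 6 + 15 + 24 + 25 = 70


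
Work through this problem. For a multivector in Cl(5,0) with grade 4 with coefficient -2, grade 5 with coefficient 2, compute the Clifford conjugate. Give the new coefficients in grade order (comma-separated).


Clifford conjugate sign for grade k: (-1)^(k(k+1)/2)
Grade 4: (-1)^(4*5/2) = (-1)^10 = 1, coeff -2 -> -2
Grade 5: (-1)^(5*6/2) = (-1)^15 = -1, coeff 2 -> -2
Conjugated coefficients: -2, -2


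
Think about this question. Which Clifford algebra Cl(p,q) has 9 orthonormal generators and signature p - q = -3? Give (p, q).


We need p + q = 9 and p - q = -3.
Adding: 2p = 9 + (-3) = 6, so p = 3.
Then q = 9 - 3 = 6.
(p, q) = (3, 6)


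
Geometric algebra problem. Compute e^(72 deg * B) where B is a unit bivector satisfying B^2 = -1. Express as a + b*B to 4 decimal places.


For a unit bivector B with B^2 = -1, the exponential series gives
e^(theta*B) = cos(theta) + sin(theta)*B (the GA analogue of Euler's formula).
theta = 72 degrees = 1.256637 rad
cos(72 deg) = 0.3090
sin(72 deg) = 0.9511
exp(theta*B) = 0.3090 + 0.9511*B


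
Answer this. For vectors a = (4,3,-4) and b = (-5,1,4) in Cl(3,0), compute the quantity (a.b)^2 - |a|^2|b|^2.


a . b = 4*(-5) + 3*1 + (-4)*4
= -20 + 3 + (-16) = -33
|a|^2 = 4^2 + 3^2 + (-4)^2 = 41
|b|^2 = (-5)^2 + 1^2 + 4^2 = 42
(a.b)^2 = (-33)^2 = 1089
|a|^2 * |b|^2 = 41 * 42 = 1722
Result = 1089 - 1722 = -633


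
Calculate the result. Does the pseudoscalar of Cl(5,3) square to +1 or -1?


The pseudoscalar I = e1...e_n (product of all n generators) of Cl(p,q) satisfies I^2 = (-1)^(q + n(n-1)/2).
p = 5, q = 3, n = p + q = 8
n(n-1)/2 = 8 * 7 / 2 = 28
Exponent = q + n(n-1)/2 = 3 + 28 = 31
I^2 = (-1)^31 = -1


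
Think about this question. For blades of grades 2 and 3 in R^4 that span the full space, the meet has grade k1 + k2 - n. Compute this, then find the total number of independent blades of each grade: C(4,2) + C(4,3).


Meet grade = grade(A) + grade(B) - n
= 2 + 3 - 4 = 1
C(4,2) = 6
C(4,3) = 4
dim_A + dim_B = 6 + 4 = 10


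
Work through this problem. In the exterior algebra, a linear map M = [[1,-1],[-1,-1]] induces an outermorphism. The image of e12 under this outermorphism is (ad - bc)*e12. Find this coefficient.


The outermorphism of a linear map f sends e1^e2 to f(e1)^f(e2).
f(e1) = 1*e1 - 1*e2
f(e2) = -1*e1 - 1*e2
f(e1) ^ f(e2) = (1*e1 - 1*e2) ^ (-1*e1 - 1*e2)
= 1*(-1)*e12 + (-1)*(-1)*e21
= (-1 - 1)*e12
= -2*e12
Coefficient = -2


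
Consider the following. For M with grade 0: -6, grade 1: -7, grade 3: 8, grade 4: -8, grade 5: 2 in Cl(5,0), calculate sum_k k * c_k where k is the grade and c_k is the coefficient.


Grade-weighted sum = sum of grade_k * coefficient_k
0*(-6) = 0
1*(-7) = -7
3*8 = 24
4*(-8) = -32
5*2 = 10
Total = 0 + (-7) + 24 + (-32) + 10 = -5


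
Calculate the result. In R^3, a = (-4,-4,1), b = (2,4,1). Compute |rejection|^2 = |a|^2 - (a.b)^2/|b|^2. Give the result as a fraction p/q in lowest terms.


|a|^2 = (-4)^2 + (-4)^2 + 1^2 = 33
|b|^2 = 2^2 + 4^2 + 1^2 = 21
a . b = (-4)*2 + (-4)*4 + 1*1 = -23
(a.b)^2 = (-23)^2 = 529
|rej|^2 = 33 - 529/21
= (693 - 529)/21
= 164/21
In lowest terms: 164/21


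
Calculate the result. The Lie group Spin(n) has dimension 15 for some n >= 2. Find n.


dim Spin(n) = dim so(n) = n(n-1)/2.
Solve n(n-1)/2 = 15, i.e. n^2 - n - 30 = 0.
Discriminant = 1 + 8*15 = 121
n = (1 + sqrt(121))/2 = (1 + 11)/2 = 6


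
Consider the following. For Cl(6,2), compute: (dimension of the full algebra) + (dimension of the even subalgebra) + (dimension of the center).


n = 6 + 2 = 8
Total dim = 2^8 = 256
Even subalgebra dim = 2^7 = 128
n is even, so center dim = 1
Sum = 256 + 128 + 1 = 385


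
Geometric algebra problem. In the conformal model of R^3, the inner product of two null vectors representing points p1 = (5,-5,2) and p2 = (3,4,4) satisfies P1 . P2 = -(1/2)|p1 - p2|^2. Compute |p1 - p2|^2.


p1 - p2 = (2, -9, -2)
|p1 - p2|^2 = 2^2 + (-9)^2 + (-2)^2
= 4 + 81 + 4
= 89


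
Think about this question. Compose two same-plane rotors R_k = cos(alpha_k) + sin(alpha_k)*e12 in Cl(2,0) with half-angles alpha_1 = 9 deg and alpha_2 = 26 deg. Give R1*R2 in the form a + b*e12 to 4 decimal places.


Same-plane rotors commute and their half-angles add:
R1*R2 = cos(a1 + a2) + sin(a1 + a2)*e12.
a1 + a2 = 9 + 26 = 35 deg
cos(35 deg) = 0.8192
sin(35 deg) = 0.5736
R1*R2 = 0.8192 + 0.5736*e12


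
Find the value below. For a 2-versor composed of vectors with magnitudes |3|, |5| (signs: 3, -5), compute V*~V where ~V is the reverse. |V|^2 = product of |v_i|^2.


Each vector v_i has |v_i|^2 = s_i^2
Squared scales: 3^2 = 9, (-5)^2 = 25
|V|^2 = 9 * 25
= 225


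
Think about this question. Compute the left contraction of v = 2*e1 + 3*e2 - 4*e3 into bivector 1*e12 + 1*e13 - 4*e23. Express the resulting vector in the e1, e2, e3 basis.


Left contraction v _| B = <vB>_1 (grade-1 part of the geometric product vB).
Using e1_|e12 = e2, e2_|e12 = -e1, e1_|e13 = e3, e3_|e13 = -e1, e2_|e23 = e3, e3_|e23 = -e2:
e1 coeff: -v2*b12 - v3*b13 = -(3)*(1) - (-4)*(1) = 1
e2 coeff: v1*b12 - v3*b23 = (2)*(1) - (-4)*(-4) = -14
e3 coeff: v1*b13 + v2*b23 = (2)*(1) + (3)*(-4) = -10
v _| B = 1*e1 - 14*e2 - 10*e3


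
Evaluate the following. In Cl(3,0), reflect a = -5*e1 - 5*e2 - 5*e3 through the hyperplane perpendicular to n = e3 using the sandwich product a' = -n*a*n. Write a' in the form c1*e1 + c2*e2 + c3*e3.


Reflection formula: a' = -n*a*n, with n = e3 (unit vector, n^2 = 1).
For reflection through hyperplane perp to e3:
The component along e3 flips sign, others stay.
a = (-5, -5, -5)
a' = (-5, -5, 5)
a' = -5*e1 - 5*e2 + 5*e3


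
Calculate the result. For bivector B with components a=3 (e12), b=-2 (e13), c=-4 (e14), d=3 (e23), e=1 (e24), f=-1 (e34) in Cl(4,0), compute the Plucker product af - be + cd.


Plucker relation: af - be + cd
a*f = 3*(-1) = -3
b*e = (-2)*1 = -2
c*d = (-4)*3 = -12
af - be + cd = -3 - (-2) + (-12)
= -13


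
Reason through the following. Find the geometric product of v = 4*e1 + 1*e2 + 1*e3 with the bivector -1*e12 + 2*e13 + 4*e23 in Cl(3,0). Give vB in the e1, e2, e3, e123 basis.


vB has grade-1 (vector) and grade-3 (trivector) parts: vB = (v _| B) + (v ^ B).
Vector part <vB>_1:
  e1: -v2*b12 - v3*b13 = -(1)*(-1) - (1)*(2) = -1
  e2: v1*b12 - v3*b23 = (4)*(-1) - (1)*(4) = -8
  e3: v1*b13 + v2*b23 = (4)*(2) + (1)*(4) = 12
Trivector part <vB>_3:
  e123: v1*b23 - v2*b13 + v3*b12 = (4)*(4) - (1)*(2) + (1)*(-1) = 13
vB = -1*e1 - 8*e2 + 12*e3 + 13*e123


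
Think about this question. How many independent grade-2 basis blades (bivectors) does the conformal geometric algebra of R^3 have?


The conformal model of R^3 uses Cl(4,1) with m = 3 + 2 = 5 generators.
Number of grade-2 blades = C(m, 2) = C(5, 2)
= 5*4/2 = 10


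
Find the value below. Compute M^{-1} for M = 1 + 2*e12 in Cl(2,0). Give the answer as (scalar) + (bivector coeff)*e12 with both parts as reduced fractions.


M = 1 + 2*e12, where e12^2 = -1.
Since M commutes with its reverse ~M = a - b*e12, M * ~M = a^2 - b^2*e12^2 = a^2 + b^2.
So M^{-1} = ~M / (a^2 + b^2) = (a - b*e12)/(a^2 + b^2).
a^2 + b^2 = 1 + 4 = 5
Scalar part = 1/5 = 1/5
Bivector coeff = -2/5 = -2/5
M^{-1} = 1/5 - 2/5*e12


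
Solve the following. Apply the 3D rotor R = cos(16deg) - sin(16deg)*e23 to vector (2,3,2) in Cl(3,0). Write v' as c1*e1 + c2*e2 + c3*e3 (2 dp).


Rotor R = cos(16deg) - sin(16deg)*e23
Rotation angle theta = 2 * 16 = 32 degrees in the e23 plane (e2 -> e3).
The component perpendicular to the plane (e1) is invariant: v'_1 = v1 = 2.00
cos(32deg) = 0.8480, sin(32deg) = 0.5299
v'_2 = v2*cos(theta) - v3*sin(theta) = 3*0.8480 - 2*0.5299 = 1.48
v'_3 = v2*sin(theta) + v3*cos(theta) = 3*0.5299 + 2*0.8480 = 3.29
v' = 2.00*e1 + 1.48*e2 + 3.29*e3


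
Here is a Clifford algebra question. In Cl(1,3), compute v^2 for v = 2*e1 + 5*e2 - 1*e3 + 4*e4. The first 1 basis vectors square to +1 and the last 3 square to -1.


v^2 = sum of c_i^2 * e_i^2
Positive signature terms (e_i^2 = +1): 2^2 = 4
Negative signature terms (e_j^2 = -1): 5^2 + (-1)^2 + 4^2 = 42
v^2 = 4 - 42 = -38


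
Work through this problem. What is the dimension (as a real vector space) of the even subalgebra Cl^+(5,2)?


Even subalgebra dimension = 2^(n-1)
n = 5 + 2 = 7
2^(7 - 1) = 2^6 = 64
Verification: sum of C(7,k) for even k = 1 + 21 + 35 + 7 = 64
Result = 64


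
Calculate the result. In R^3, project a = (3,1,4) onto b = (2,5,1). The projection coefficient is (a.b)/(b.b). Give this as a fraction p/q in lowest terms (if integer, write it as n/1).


Projection coefficient = (a . b) / (b . b)
a . b = 3*2 + 1*5 + 4*1
= 6 + 5 + 4 = 15
b . b = 2^2 + 5^2 + 1^2
= 4 + 25 + 1 = 30
Coefficient = 15/30
In lowest terms: 1/2


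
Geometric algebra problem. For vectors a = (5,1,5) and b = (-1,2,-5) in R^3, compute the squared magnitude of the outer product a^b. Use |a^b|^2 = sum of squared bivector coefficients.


a wedge b = (a1*b2 - a2*b1)*e12 + (a1*b3 - a3*b1)*e13 + (a2*b3 - a3*b2)*e23
e12 coeff: 5*2 - 1*(-1) = 10 - (-1) = 11
e13 coeff: 5*(-5) - 5*(-1) = -25 - (-5) = -20
e23 coeff: 1*(-5) - 5*2 = -5 - 10 = -15
|a wedge b|^2 = 11^2 + (-20)^2 + (-15)^2
= 121 + 400 + 225
= 746


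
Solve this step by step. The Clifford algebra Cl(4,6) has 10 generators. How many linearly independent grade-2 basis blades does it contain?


Number of grade-k basis blades in Cl(p,q) with n = p + q is C(n, k).
n = 4 + 6 = 10
C(10, 2) = 10! / (2! * 8!)
= 3628800 / (2 * 40320)
= 45


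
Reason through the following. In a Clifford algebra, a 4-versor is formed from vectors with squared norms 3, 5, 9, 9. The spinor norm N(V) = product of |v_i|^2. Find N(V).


Spinor norm N(V) = |v1|^2 * |v2|^2 * ... * |v4|^2
= 3 * 5 * 9 * 9
Running product: 3, 15, 135, 1215
N(V) = 1215


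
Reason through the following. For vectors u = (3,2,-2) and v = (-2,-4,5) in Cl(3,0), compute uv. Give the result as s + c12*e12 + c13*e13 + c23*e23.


In Cl(3,0): e_i^2 = 1, e_ie_j = -e_je_i for i != j.
Scalar part = u . v = 3*(-2) + 2*(-4) + (-2)*5
= -6 + (-8) + (-10) = -24
e12 coeff = 3*(-4) - 2*(-2) = -12 - (-4) = -8
e13 coeff = 3*5 - (-2)*(-2) = 15 - 4 = 11
e23 coeff = 2*5 - (-2)*(-4) = 10 - 8 = 2
uv = -24 - 8*e12 + 11*e13 + 2*e23


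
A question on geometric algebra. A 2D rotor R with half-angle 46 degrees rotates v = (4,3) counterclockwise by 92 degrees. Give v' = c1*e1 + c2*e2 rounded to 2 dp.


Rotor R = cos(46deg) - sin(46deg)*e12
Rotation angle theta = 2 * 46 = 92 degrees
v' = R*v*~R rotates v by theta.
cos(92deg) = -0.0349, sin(92deg) = 0.9994
v'_1 = 4*cos(92deg) - 3*sin(92deg)
= 4*(-0.0349) - 3*0.9994
= -3.14
v'_2 = 4*sin(92deg) + 3*cos(92deg)
= 4*0.9994 + 3*(-0.0349)
= 3.89
v' = -3.14*e1 + 3.89*e2


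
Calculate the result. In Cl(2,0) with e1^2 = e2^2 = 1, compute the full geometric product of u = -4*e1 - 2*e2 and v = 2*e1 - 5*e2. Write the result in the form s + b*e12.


Expand: (-4*e1 - 2*e2)(2*e1 - 5*e2)
= (-4)*2*e1e1 + (-4)*(-5)*e1e2 + (-2)*2*e2e1 + (-2)*(-5)*e2e2
Using e1^2 = e2^2 = 1, e2e1 = -e1e2:
Scalar part s = (-4)*2 + (-2)*(-5) = -8 + 10 = 2
Bivector part b = (-4)*(-5) - (-2)*2 = 20 - (-4) = 24
uv = 2 + 24*e12


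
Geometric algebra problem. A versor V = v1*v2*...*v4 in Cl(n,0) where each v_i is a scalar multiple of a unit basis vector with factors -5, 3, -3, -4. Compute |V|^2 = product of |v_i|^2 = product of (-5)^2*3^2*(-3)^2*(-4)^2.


Each vector v_i has |v_i|^2 = s_i^2
Squared scales: (-5)^2 = 25, 3^2 = 9, (-3)^2 = 9, (-4)^2 = 16
|V|^2 = 25 * 9 * 9 * 16
= 32400


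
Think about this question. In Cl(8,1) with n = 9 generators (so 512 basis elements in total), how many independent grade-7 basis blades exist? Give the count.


Number of grade-k basis blades in Cl(p,q) with n = p + q is C(n, k).
n = 8 + 1 = 9
C(9, 7) = 9! / (7! * 2!)
= 362880 / (5040 * 2)
= 36


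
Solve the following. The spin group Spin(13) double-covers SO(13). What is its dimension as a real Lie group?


Spin(n) double-covers SO(n); both have Lie algebra so(n) of dimension n(n-1)/2.
n = 13
n(n-1) = 13 * 12 = 156
dim Spin(13) = 156/2 = 78


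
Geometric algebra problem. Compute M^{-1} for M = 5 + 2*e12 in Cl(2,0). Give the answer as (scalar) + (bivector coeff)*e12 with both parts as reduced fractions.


M = 5 + 2*e12, where e12^2 = -1.
Since M commutes with its reverse ~M = a - b*e12, M * ~M = a^2 - b^2*e12^2 = a^2 + b^2.
So M^{-1} = ~M / (a^2 + b^2) = (a - b*e12)/(a^2 + b^2).
a^2 + b^2 = 25 + 4 = 29
Scalar part = 5/29 = 5/29
Bivector coeff = -2/29 = -2/29
M^{-1} = 5/29 - 2/29*e12


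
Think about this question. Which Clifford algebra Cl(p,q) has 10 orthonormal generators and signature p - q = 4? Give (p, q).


We need p + q = 10 and p - q = 4.
Adding: 2p = 10 + 4 = 14, so p = 7.
Then q = 10 - 7 = 3.
(p, q) = (7, 3)


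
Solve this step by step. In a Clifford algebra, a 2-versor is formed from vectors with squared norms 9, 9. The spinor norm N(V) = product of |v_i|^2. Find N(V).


Spinor norm N(V) = |v1|^2 * |v2|^2 * ... * |v2|^2
= 9 * 9
Running product: 9, 81
N(V) = 81


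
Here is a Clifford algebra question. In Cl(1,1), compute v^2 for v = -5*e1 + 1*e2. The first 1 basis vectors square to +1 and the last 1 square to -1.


v^2 = sum of c_i^2 * e_i^2
Positive signature terms (e_i^2 = +1): (-5)^2 = 25
Negative signature terms (e_j^2 = -1): 1^2 = 1
v^2 = 25 - 1 = 24


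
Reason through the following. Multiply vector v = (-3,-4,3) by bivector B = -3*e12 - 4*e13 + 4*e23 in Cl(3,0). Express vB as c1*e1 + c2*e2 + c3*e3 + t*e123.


vB has grade-1 (vector) and grade-3 (trivector) parts: vB = (v _| B) + (v ^ B).
Vector part <vB>_1:
  e1: -v2*b12 - v3*b13 = -(-4)*(-3) - (3)*(-4) = 0
  e2: v1*b12 - v3*b23 = (-3)*(-3) - (3)*(4) = -3
  e3: v1*b13 + v2*b23 = (-3)*(-4) + (-4)*(4) = -4
Trivector part <vB>_3:
  e123: v1*b23 - v2*b13 + v3*b12 = (-3)*(4) - (-4)*(-4) + (3)*(-3) = -37
vB = 0*e1 - 3*e2 - 4*e3 - 37*e123


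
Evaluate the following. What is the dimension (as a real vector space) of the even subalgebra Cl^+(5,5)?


Even subalgebra dimension = 2^(n-1)
n = 5 + 5 = 10
2^(10 - 1) = 2^9 = 512
Verification: sum of C(10,k) for even k = 1 + 45 + 210 + 210 + 45 + 1 = 512
Result = 512


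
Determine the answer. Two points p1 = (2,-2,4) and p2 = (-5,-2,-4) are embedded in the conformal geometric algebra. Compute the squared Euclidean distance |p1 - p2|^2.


p1 - p2 = (7, 0, 8)
|p1 - p2|^2 = 7^2 + 0^2 + 8^2
= 49 + 0 + 64
= 113


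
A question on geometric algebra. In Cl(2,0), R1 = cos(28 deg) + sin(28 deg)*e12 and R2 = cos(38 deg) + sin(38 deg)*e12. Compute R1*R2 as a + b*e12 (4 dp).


Same-plane rotors commute and their half-angles add:
R1*R2 = cos(a1 + a2) + sin(a1 + a2)*e12.
a1 + a2 = 28 + 38 = 66 deg
cos(66 deg) = 0.4067
sin(66 deg) = 0.9135
R1*R2 = 0.4067 + 0.9135*e12


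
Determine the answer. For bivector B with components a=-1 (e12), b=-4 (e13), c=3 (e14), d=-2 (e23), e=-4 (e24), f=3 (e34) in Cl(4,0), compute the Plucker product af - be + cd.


Plucker relation: af - be + cd
a*f = (-1)*3 = -3
b*e = (-4)*(-4) = 16
c*d = 3*(-2) = -6
af - be + cd = -3 - 16 + (-6)
= -25


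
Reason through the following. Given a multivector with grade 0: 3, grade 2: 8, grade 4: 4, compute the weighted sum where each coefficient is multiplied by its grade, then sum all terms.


Grade-weighted sum = sum of grade_k * coefficient_k
0*3 = 0
2*8 = 16
4*4 = 16
Total = 0 + 16 + 16 = 32


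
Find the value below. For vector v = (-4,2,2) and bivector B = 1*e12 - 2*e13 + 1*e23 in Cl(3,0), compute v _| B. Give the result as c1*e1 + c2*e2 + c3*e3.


Left contraction v _| B = <vB>_1 (grade-1 part of the geometric product vB).
Using e1_|e12 = e2, e2_|e12 = -e1, e1_|e13 = e3, e3_|e13 = -e1, e2_|e23 = e3, e3_|e23 = -e2:
e1 coeff: -v2*b12 - v3*b13 = -(2)*(1) - (2)*(-2) = 2
e2 coeff: v1*b12 - v3*b23 = (-4)*(1) - (2)*(1) = -6
e3 coeff: v1*b13 + v2*b23 = (-4)*(-2) + (2)*(1) = 10
v _| B = 2*e1 - 6*e2 + 10*e3


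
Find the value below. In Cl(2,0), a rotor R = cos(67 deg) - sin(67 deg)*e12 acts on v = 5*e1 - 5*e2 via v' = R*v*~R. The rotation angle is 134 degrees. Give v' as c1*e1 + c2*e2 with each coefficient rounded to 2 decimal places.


Rotor R = cos(67deg) - sin(67deg)*e12
Rotation angle theta = 2 * 67 = 134 degrees
v' = R*v*~R rotates v by theta.
cos(134deg) = -0.6947, sin(134deg) = 0.7193
v'_1 = 5*cos(134deg) - (-5)*sin(134deg)
= 5*(-0.6947) - (-5)*0.7193
= 0.12
v'_2 = 5*sin(134deg) + (-5)*cos(134deg)
= 5*0.7193 + (-5)*(-0.6947)
= 7.07
v' = 0.12*e1 + 7.07*e2


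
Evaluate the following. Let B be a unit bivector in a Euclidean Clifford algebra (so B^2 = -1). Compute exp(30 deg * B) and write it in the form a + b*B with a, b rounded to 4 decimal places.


For a unit bivector B with B^2 = -1, the exponential series gives
e^(theta*B) = cos(theta) + sin(theta)*B (the GA analogue of Euler's formula).
theta = 30 degrees = 0.523599 rad
cos(30 deg) = 0.8660
sin(30 deg) = 0.5000
exp(theta*B) = 0.8660 + 0.5000*B


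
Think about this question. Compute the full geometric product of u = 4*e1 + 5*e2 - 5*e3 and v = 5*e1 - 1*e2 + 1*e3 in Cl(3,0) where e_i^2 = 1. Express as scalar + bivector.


In Cl(3,0): e_i^2 = 1, e_ie_j = -e_je_i for i != j.
Scalar part = u . v = 4*5 + 5*(-1) + (-5)*1
= 20 + (-5) + (-5) = 10
e12 coeff = 4*(-1) - 5*5 = -4 - 25 = -29
e13 coeff = 4*1 - (-5)*5 = 4 - (-25) = 29
e23 coeff = 5*1 - (-5)*(-1) = 5 - 5 = 0
uv = 10 - 29*e12 + 29*e13 + 0*e23


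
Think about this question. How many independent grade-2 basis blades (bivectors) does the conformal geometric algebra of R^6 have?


The conformal model of R^6 uses Cl(7,1) with m = 6 + 2 = 8 generators.
Number of grade-2 blades = C(m, 2) = C(8, 2)
= 8*7/2 = 28


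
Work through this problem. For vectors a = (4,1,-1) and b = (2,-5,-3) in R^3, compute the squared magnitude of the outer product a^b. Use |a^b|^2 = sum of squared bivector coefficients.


a wedge b = (a1*b2 - a2*b1)*e12 + (a1*b3 - a3*b1)*e13 + (a2*b3 - a3*b2)*e23
e12 coeff: 4*(-5) - 1*2 = -20 - 2 = -22
e13 coeff: 4*(-3) - (-1)*2 = -12 - (-2) = -10
e23 coeff: 1*(-3) - (-1)*(-5) = -3 - 5 = -8
|a wedge b|^2 = (-22)^2 + (-10)^2 + (-8)^2
= 484 + 100 + 64
= 648


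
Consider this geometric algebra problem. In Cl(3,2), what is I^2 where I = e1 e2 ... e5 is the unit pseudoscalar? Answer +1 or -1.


The pseudoscalar I = e1...e_n (product of all n generators) of Cl(p,q) satisfies I^2 = (-1)^(q + n(n-1)/2).
p = 3, q = 2, n = p + q = 5
n(n-1)/2 = 5 * 4 / 2 = 10
Exponent = q + n(n-1)/2 = 2 + 10 = 12
I^2 = (-1)^12 = +1


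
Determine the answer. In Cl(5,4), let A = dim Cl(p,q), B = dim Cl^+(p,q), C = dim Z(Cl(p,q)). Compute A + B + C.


n = 5 + 4 = 9
Total dim = 2^9 = 512
Even subalgebra dim = 2^8 = 256
n is odd, so center dim = 2
Sum = 512 + 256 + 2 = 770


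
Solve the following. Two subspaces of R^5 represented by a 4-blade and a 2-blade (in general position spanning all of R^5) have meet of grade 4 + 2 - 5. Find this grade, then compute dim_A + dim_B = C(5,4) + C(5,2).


Meet grade = grade(A) + grade(B) - n
= 4 + 2 - 5 = 1
C(5,4) = 5
C(5,2) = 10
dim_A + dim_B = 5 + 10 = 15


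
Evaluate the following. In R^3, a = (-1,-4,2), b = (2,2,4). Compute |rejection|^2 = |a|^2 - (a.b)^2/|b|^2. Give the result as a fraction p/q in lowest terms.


|a|^2 = (-1)^2 + (-4)^2 + 2^2 = 21
|b|^2 = 2^2 + 2^2 + 4^2 = 24
a . b = (-1)*2 + (-4)*2 + 2*4 = -2
(a.b)^2 = (-2)^2 = 4
|rej|^2 = 21 - 4/24
= (504 - 4)/24
= 500/24
In lowest terms: 125/6


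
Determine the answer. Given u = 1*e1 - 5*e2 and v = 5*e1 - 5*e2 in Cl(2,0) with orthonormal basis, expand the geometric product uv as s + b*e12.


Expand: (1*e1 - 5*e2)(5*e1 - 5*e2)
= 1*5*e1e1 + 1*(-5)*e1e2 + (-5)*5*e2e1 + (-5)*(-5)*e2e2
Using e1^2 = e2^2 = 1, e2e1 = -e1e2:
Scalar part s = 1*5 + (-5)*(-5) = 5 + 25 = 30
Bivector part b = 1*(-5) - (-5)*5 = -5 - (-25) = 20
uv = 30 + 20*e12


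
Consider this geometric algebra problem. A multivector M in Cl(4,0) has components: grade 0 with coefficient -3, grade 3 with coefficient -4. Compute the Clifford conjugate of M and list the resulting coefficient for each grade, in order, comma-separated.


Clifford conjugate sign for grade k: (-1)^(k(k+1)/2)
Grade 0: (-1)^(0*1/2) = (-1)^0 = 1, coeff -3 -> -3
Grade 3: (-1)^(3*4/2) = (-1)^6 = 1, coeff -4 -> -4
Conjugated coefficients: -3, -4


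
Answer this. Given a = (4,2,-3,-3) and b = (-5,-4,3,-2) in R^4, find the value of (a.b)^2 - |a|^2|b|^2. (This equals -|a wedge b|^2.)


a . b = 4*(-5) + 2*(-4) + (-3)*3 + (-3)*(-2)
= -20 + (-8) + (-9) + 6 = -31
|a|^2 = 4^2 + 2^2 + (-3)^2 + (-3)^2 = 38
|b|^2 = (-5)^2 + (-4)^2 + 3^2 + (-2)^2 = 54
(a.b)^2 = (-31)^2 = 961
|a|^2 * |b|^2 = 38 * 54 = 2052
Result = 961 - 2052 = -1091


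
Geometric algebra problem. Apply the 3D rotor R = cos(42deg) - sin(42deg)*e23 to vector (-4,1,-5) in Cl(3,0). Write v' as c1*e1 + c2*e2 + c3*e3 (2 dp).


Rotor R = cos(42deg) - sin(42deg)*e23
Rotation angle theta = 2 * 42 = 84 degrees in the e23 plane (e2 -> e3).
The component perpendicular to the plane (e1) is invariant: v'_1 = v1 = -4.00
cos(84deg) = 0.1045, sin(84deg) = 0.9945
v'_2 = v2*cos(theta) - v3*sin(theta) = 1*0.1045 - (-5)*0.9945 = 5.08
v'_3 = v2*sin(theta) + v3*cos(theta) = 1*0.9945 + (-5)*0.1045 = 0.47
v' = -4.00*e1 + 5.08*e2 + 0.47*e3


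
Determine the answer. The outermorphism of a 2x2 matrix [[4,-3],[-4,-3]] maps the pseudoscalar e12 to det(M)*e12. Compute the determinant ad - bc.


The outermorphism of a linear map f sends e1^e2 to f(e1)^f(e2).
f(e1) = 4*e1 - 4*e2
f(e2) = -3*e1 - 3*e2
f(e1) ^ f(e2) = (4*e1 - 4*e2) ^ (-3*e1 - 3*e2)
= 4*(-3)*e12 + (-4)*(-3)*e21
= (-12 - 12)*e12
= -24*e12
Coefficient = -24


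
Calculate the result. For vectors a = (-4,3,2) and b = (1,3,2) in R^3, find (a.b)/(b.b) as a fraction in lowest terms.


Projection coefficient = (a . b) / (b . b)
a . b = (-4)*1 + 3*3 + 2*2
= -4 + 9 + 4 = 9
b . b = 1^2 + 3^2 + 2^2
= 1 + 9 + 4 = 14
Coefficient = 9/14
In lowest terms: 9/14


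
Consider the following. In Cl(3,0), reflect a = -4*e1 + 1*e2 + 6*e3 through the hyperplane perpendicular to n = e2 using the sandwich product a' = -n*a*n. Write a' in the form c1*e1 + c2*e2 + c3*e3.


Reflection formula: a' = -n*a*n, with n = e2 (unit vector, n^2 = 1).
For reflection through hyperplane perp to e2:
The component along e2 flips sign, others stay.
a = (-4, 1, 6)
a' = (-4, -1, 6)
a' = -4*e1 - 1*e2 + 6*e3


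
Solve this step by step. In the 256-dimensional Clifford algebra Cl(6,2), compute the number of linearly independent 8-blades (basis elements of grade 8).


Number of grade-k basis blades in Cl(p,q) with n = p + q is C(n, k).
n = 6 + 2 = 8
C(8, 8) = 8! / (8! * 0!)
= 40320 / (40320 * 1)
= 1


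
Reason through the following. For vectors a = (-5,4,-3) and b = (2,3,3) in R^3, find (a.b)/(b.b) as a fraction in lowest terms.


Projection coefficient = (a . b) / (b . b)
a . b = (-5)*2 + 4*3 + (-3)*3
= -10 + 12 + (-9) = -7
b . b = 2^2 + 3^2 + 3^2
= 4 + 9 + 9 = 22
Coefficient = -7/22
In lowest terms: -7/22


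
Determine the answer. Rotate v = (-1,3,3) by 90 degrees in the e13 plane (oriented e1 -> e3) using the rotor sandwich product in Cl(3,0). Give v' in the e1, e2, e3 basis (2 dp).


Rotor R = cos(45deg) - sin(45deg)*e13
Rotation angle theta = 2 * 45 = 90 degrees in the e13 plane (e1 -> e3).
The component perpendicular to the plane (e2) is invariant: v'_2 = v2 = 3.00
cos(90deg) = 0.0000, sin(90deg) = 1.0000
v'_1 = v1*cos(theta) - v3*sin(theta) = -1*0.0000 - 3*1.0000 = -3.00
v'_3 = v1*sin(theta) + v3*cos(theta) = -1*1.0000 + 3*0.0000 = -1.00
v' = -3.00*e1 + 3.00*e2 - 1.00*e3


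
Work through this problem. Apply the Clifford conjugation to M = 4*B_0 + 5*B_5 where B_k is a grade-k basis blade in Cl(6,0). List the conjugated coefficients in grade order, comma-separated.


Clifford conjugate sign for grade k: (-1)^(k(k+1)/2)
Grade 0: (-1)^(0*1/2) = (-1)^0 = 1, coeff 4 -> 4
Grade 5: (-1)^(5*6/2) = (-1)^15 = -1, coeff 5 -> -5
Conjugated coefficients: 4, -5


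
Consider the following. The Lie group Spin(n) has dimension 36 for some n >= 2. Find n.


dim Spin(n) = dim so(n) = n(n-1)/2.
Solve n(n-1)/2 = 36, i.e. n^2 - n - 72 = 0.
Discriminant = 1 + 8*36 = 289
n = (1 + sqrt(289))/2 = (1 + 17)/2 = 9


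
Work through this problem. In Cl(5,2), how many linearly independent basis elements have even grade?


Even subalgebra dimension = 2^(n-1)
n = 5 + 2 = 7
2^(7 - 1) = 2^6 = 64
Verification: sum of C(7,k) for even k = 1 + 21 + 35 + 7 = 64
Result = 64


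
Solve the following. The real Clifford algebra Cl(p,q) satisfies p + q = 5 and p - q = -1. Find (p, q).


We need p + q = 5 and p - q = -1.
Adding: 2p = 5 + (-1) = 4, so p = 2.
Then q = 5 - 2 = 3.
(p, q) = (2, 3)


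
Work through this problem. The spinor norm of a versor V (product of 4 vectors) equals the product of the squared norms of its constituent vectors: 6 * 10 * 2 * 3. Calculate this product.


Spinor norm N(V) = |v1|^2 * |v2|^2 * ... * |v4|^2
= 6 * 10 * 2 * 3
Running product: 6, 60, 120, 360
N(V) = 360


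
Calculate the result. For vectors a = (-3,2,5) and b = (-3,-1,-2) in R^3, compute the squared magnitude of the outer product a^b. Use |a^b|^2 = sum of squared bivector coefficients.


a wedge b = (a1*b2 - a2*b1)*e12 + (a1*b3 - a3*b1)*e13 + (a2*b3 - a3*b2)*e23
e12 coeff: (-3)*(-1) - 2*(-3) = 3 - (-6) = 9
e13 coeff: (-3)*(-2) - 5*(-3) = 6 - (-15) = 21
e23 coeff: 2*(-2) - 5*(-1) = -4 - (-5) = 1
|a wedge b|^2 = 9^2 + 21^2 + 1^2
= 81 + 441 + 1
= 523


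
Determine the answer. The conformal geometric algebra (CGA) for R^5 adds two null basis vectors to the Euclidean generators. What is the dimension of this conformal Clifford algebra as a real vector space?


The conformal model of R^5 uses Cl(6,1): the 5 Euclidean generators plus two extra orthogonal generators e+ (e+^2 = +1) and e- (e-^2 = -1), from which the null vectors e0, einf are built.
Number of generators m = 5 + 2 = 7.
dim Cl(p,q) = 2^m = 2^7 = 128


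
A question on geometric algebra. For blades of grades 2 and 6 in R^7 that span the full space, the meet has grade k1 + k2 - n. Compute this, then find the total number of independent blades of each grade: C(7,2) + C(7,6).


Meet grade = grade(A) + grade(B) - n
= 2 + 6 - 7 = 1
C(7,2) = 21
C(7,6) = 7
dim_A + dim_B = 21 + 7 = 28


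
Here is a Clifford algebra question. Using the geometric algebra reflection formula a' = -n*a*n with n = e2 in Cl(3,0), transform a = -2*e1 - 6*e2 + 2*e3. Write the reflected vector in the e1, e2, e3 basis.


Reflection formula: a' = -n*a*n, with n = e2 (unit vector, n^2 = 1).
For reflection through hyperplane perp to e2:
The component along e2 flips sign, others stay.
a = (-2, -6, 2)
a' = (-2, 6, 2)
a' = -2*e1 + 6*e2 + 2*e3


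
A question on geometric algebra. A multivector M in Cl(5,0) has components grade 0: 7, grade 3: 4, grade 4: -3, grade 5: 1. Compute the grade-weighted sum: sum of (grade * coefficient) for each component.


Grade-weighted sum = sum of grade_k * coefficient_k
0*7 = 0
3*4 = 12
4*(-3) = -12
5*1 = 5
Total = 0 + 12 + (-12) + 5 = 5


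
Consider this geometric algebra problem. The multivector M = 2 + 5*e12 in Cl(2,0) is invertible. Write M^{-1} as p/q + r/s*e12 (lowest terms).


M = 2 + 5*e12, where e12^2 = -1.
Since M commutes with its reverse ~M = a - b*e12, M * ~M = a^2 - b^2*e12^2 = a^2 + b^2.
So M^{-1} = ~M / (a^2 + b^2) = (a - b*e12)/(a^2 + b^2).
a^2 + b^2 = 4 + 25 = 29
Scalar part = 2/29 = 2/29
Bivector coeff = -5/29 = -5/29
M^{-1} = 2/29 - 5/29*e12


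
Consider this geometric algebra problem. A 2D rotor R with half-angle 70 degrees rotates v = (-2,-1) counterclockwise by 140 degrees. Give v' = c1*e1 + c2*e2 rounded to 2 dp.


Rotor R = cos(70deg) - sin(70deg)*e12
Rotation angle theta = 2 * 70 = 140 degrees
v' = R*v*~R rotates v by theta.
cos(140deg) = -0.7660, sin(140deg) = 0.6428
v'_1 = -2*cos(140deg) - (-1)*sin(140deg)
= -2*(-0.7660) - (-1)*0.6428
= 2.17
v'_2 = -2*sin(140deg) + (-1)*cos(140deg)
= -2*0.6428 + (-1)*(-0.7660)
= -0.52
v' = 2.17*e1 - 0.52*e2


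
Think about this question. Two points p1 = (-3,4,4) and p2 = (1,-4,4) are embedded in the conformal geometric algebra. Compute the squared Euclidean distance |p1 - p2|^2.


p1 - p2 = (-4, 8, 0)
|p1 - p2|^2 = (-4)^2 + 8^2 + 0^2
= 16 + 64 + 0
= 80


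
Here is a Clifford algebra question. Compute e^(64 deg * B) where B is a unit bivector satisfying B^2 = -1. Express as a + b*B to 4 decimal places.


For a unit bivector B with B^2 = -1, the exponential series gives
e^(theta*B) = cos(theta) + sin(theta)*B (the GA analogue of Euler's formula).
theta = 64 degrees = 1.117011 rad
cos(64 deg) = 0.4384
sin(64 deg) = 0.8988
exp(theta*B) = 0.4384 + 0.8988*B


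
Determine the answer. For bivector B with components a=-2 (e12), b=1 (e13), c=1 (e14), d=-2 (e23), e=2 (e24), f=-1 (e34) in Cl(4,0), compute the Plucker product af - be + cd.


Plucker relation: af - be + cd
a*f = (-2)*(-1) = 2
b*e = 1*2 = 2
c*d = 1*(-2) = -2
af - be + cd = 2 - 2 + (-2)
= -2


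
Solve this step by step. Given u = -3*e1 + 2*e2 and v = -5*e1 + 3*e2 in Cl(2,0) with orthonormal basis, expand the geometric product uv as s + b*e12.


Expand: (-3*e1 + 2*e2)(-5*e1 + 3*e2)
= (-3)*(-5)*e1e1 + (-3)*3*e1e2 + 2*(-5)*e2e1 + 2*3*e2e2
Using e1^2 = e2^2 = 1, e2e1 = -e1e2:
Scalar part s = (-3)*(-5) + 2*3 = 15 + 6 = 21
Bivector part b = (-3)*3 - 2*(-5) = -9 - (-10) = 1
uv = 21 + 1*e12


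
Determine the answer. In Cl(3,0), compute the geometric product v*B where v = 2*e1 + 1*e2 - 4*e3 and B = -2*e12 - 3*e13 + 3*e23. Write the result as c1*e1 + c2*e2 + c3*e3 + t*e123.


vB has grade-1 (vector) and grade-3 (trivector) parts: vB = (v _| B) + (v ^ B).
Vector part <vB>_1:
  e1: -v2*b12 - v3*b13 = -(1)*(-2) - (-4)*(-3) = -10
  e2: v1*b12 - v3*b23 = (2)*(-2) - (-4)*(3) = 8
  e3: v1*b13 + v2*b23 = (2)*(-3) + (1)*(3) = -3
Trivector part <vB>_3:
  e123: v1*b23 - v2*b13 + v3*b12 = (2)*(3) - (1)*(-3) + (-4)*(-2) = 17
vB = -10*e1 + 8*e2 - 3*e3 + 17*e123
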